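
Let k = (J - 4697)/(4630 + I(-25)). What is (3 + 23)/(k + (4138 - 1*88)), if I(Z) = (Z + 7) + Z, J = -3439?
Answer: 19877/3094869 ≈ 0.0064226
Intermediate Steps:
I(Z) = 7 + 2*Z (I(Z) = (7 + Z) + Z = 7 + 2*Z)
k = -2712/1529 (k = (-3439 - 4697)/(4630 + (7 + 2*(-25))) = -8136/(4630 + (7 - 50)) = -8136/(4630 - 43) = -8136/4587 = -8136*1/4587 = -2712/1529 ≈ -1.7737)
(3 + 23)/(k + (4138 - 1*88)) = (3 + 23)/(-2712/1529 + (4138 - 1*88)) = 26/(-2712/1529 + (4138 - 88)) = 26/(-2712/1529 + 4050) = 26/(6189738/1529) = (1529/6189738)*26 = 19877/3094869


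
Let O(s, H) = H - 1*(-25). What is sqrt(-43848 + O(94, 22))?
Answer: I*sqrt(43801) ≈ 209.29*I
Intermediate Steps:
O(s, H) = 25 + H (O(s, H) = H + 25 = 25 + H)
sqrt(-43848 + O(94, 22)) = sqrt(-43848 + (25 + 22)) = sqrt(-43848 + 47) = sqrt(-43801) = I*sqrt(43801)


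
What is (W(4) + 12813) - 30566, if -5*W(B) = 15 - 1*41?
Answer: -88739/5 ≈ -17748.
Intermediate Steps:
W(B) = 26/5 (W(B) = -(15 - 1*41)/5 = -(15 - 41)/5 = -⅕*(-26) = 26/5)
(W(4) + 12813) - 30566 = (26/5 + 12813) - 30566 = 64091/5 - 30566 = -88739/5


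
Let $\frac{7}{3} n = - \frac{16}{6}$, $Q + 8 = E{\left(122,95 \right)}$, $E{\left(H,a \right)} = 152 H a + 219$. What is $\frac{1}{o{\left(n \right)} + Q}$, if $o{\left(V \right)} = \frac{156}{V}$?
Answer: $\frac{2}{3523509} \approx 5.6762 \cdot 10^{-7}$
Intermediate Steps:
$E{\left(H,a \right)} = 219 + 152 H a$ ($E{\left(H,a \right)} = 152 H a + 219 = 219 + 152 H a$)
$Q = 1761891$ ($Q = -8 + \left(219 + 152 \cdot 122 \cdot 95\right) = -8 + \left(219 + 1761680\right) = -8 + 1761899 = 1761891$)
$n = - \frac{8}{7}$ ($n = \frac{3 \left(- \frac{16}{6}\right)}{7} = \frac{3 \left(\left(-16\right) \frac{1}{6}\right)}{7} = \frac{3}{7} \left(- \frac{8}{3}\right) = - \frac{8}{7} \approx -1.1429$)
$\frac{1}{o{\left(n \right)} + Q} = \frac{1}{\frac{156}{- \frac{8}{7}} + 1761891} = \frac{1}{156 \left(- \frac{7}{8}\right) + 1761891} = \frac{1}{- \frac{273}{2} + 1761891} = \frac{1}{\frac{3523509}{2}} = \frac{2}{3523509}$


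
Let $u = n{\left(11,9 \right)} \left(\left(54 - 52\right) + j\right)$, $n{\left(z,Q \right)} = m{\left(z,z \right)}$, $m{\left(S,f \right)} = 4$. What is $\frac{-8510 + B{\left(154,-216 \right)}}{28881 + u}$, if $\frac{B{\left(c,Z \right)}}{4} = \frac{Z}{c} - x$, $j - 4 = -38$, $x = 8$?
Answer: $- \frac{658166}{2213981} \approx -0.29728$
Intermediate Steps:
$n{\left(z,Q \right)} = 4$
$j = -34$ ($j = 4 - 38 = -34$)
$B{\left(c,Z \right)} = -32 + \frac{4 Z}{c}$ ($B{\left(c,Z \right)} = 4 \left(\frac{Z}{c} - 8\right) = 4 \left(-8 + \frac{Z}{c}\right) = -32 + \frac{4 Z}{c}$)
$u = -128$ ($u = 4 \left(\left(54 - 52\right) - 34\right) = 4 \left(2 - 34\right) = 4 \left(-32\right) = -128$)
$\frac{-8510 + B{\left(154,-216 \right)}}{28881 + u} = \frac{-8510 - \left(32 + \frac{864}{154}\right)}{28881 - 128} = \frac{-8510 - \left(32 + 864 \cdot \frac{1}{154}\right)}{28753} = \left(-8510 - \frac{2896}{77}\right) \frac{1}{28753} = \left(- \frac{658166}{77}\right) \frac{1}{28753} = - \frac{658166}{2213981}$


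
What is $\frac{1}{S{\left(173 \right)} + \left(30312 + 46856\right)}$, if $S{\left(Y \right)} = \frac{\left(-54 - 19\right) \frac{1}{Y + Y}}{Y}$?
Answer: $\frac{59858}{4619122071} \approx 1.2959 \cdot 10^{-5}$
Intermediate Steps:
$S{\left(Y \right)} = - \frac{73}{2 Y^{2}}$ ($S{\left(Y \right)} = \frac{\left(-73\right) \frac{1}{2 Y}}{Y} = \frac{\left(- \frac{73}{2}\right) \frac{1}{Y}}{Y} = - \frac{73}{2 Y^{2}}$)
$\frac{1}{S{\left(173 \right)} + \left(30312 + 46856\right)} = \frac{1}{- \frac{73}{2 \cdot 29929} + \left(30312 + 46856\right)} = \frac{1}{\left(- \frac{73}{2}\right) \frac{1}{29929} + 77168} = \frac{1}{- \frac{73}{59858} + 77168} = \frac{1}{\frac{4619122071}{59858}} = \frac{59858}{4619122071}$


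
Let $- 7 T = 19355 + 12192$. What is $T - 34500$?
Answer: $- \frac{273047}{7} \approx -39007.0$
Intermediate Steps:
$T = - \frac{31547}{7}$ ($T = - \frac{19355 + 12192}{7} = \left(- \frac{1}{7}\right) 31547 = - \frac{31547}{7} \approx -4506.7$)
$T - 34500 = - \frac{31547}{7} - 34500 = - \frac{273047}{7}$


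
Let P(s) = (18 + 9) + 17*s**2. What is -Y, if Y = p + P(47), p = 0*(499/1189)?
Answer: -37580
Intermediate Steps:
P(s) = 27 + 17*s**2
p = 0 (p = 0*(499*(1/1189)) = 0*(499/1189) = 0)
Y = 37580 (Y = 0 + (27 + 17*47**2) = 0 + (27 + 17*2209) = 0 + (27 + 37553) = 0 + 37580 = 37580)
-Y = -1*37580 = -37580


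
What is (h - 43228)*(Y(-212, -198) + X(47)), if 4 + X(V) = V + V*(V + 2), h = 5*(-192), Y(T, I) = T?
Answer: -94297192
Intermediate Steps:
h = -960
X(V) = -4 + V + V*(2 + V) (X(V) = -4 + (V + V*(V + 2)) = -4 + (V + V*(2 + V)) = -4 + V + V*(2 + V))
(h - 43228)*(Y(-212, -198) + X(47)) = (-960 - 43228)*(-212 + (-4 + 47² + 3*47)) = -44188*(-212 + (-4 + 2209 + 141)) = -44188*(-212 + 2346) = -44188*2134 = -94297192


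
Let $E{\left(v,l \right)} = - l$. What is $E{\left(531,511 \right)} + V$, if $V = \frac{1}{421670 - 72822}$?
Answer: $- \frac{178261327}{348848} \approx -511.0$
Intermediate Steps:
$V = \frac{1}{348848} \approx 2.8666 \cdot 10^{-6}$
$E{\left(531,511 \right)} + V = \left(-1\right) 511 + \frac{1}{348848} = -511 + \frac{1}{348848} = - \frac{178261327}{348848}$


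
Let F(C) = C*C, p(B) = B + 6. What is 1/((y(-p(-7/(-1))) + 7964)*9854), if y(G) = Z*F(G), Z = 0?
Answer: 1/78477256 ≈ 1.2743e-8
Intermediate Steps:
p(B) = 6 + B
F(C) = C²
y(G) = 0 (y(G) = 0*G² = 0)
1/((y(-p(-7/(-1))) + 7964)*9854) = 1/((0 + 7964)*9854) = (1/9854)/7964 = (1/7964)*(1/9854) = 1/78477256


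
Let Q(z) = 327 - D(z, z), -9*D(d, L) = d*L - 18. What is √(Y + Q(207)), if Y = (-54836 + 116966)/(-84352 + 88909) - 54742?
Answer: I*√2337609374/217 ≈ 222.81*I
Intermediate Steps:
D(d, L) = 2 - L*d/9 (D(d, L) = -(d*L - 18)/9 = -(L*d - 18)/9 = -(-18 + L*d)/9 = 2 - L*d/9)
Y = -83132388/1519 (Y = 62130/4557 - 54742 = 62130*(1/4557) - 54742 = 20710/1519 - 54742 = -83132388/1519 ≈ -54728.)
Q(z) = 325 + z²/9 (Q(z) = 327 - (2 - z*z/9) = 327 - (2 - z²/9) = 327 + (-2 + z²/9) = 325 + z²/9)
√(Y + Q(207)) = √(-83132388/1519 + (325 + (⅑)*207²)) = √(-83132388/1519 + (325 + (⅑)*42849)) = √(-83132388/1519 + (325 + 4761)) = √(-83132388/1519 + 5086) = √(-75406754/1519) = I*√2337609374/217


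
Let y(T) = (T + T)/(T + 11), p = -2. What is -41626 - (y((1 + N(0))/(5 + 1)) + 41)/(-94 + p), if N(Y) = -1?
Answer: -3996055/96 ≈ -41626.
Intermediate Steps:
y(T) = 2*T/(11 + T) (y(T) = (2*T)/(11 + T) = 2*T/(11 + T))
-41626 - (y((1 + N(0))/(5 + 1)) + 41)/(-94 + p) = -41626 - (2*((1 - 1)/(5 + 1))/(11 + (1 - 1)/(5 + 1)) + 41)/(-94 - 2) = -41626 - (2*(0/6)/(11 + 0/6) + 41)/(-96) = -41626 - (2*(0*(⅙))/(11 + 0*(⅙)) + 41)*(-1)/96 = -41626 - (2*0/(11 + 0) + 41)*(-1)/96 = -41626 - (2*0/11 + 41)*(-1)/96 = -41626 - (2*0*(1/11) + 41)*(-1)/96 = -41626 - (0 + 41)*(-1)/96 = -41626 - 41*(-1)/96 = -41626 - 1*(-41/96) = -41626 + 41/96 = -3996055/96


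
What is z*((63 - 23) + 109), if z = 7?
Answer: 1043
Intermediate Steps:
z*((63 - 23) + 109) = 7*((63 - 23) + 109) = 7*(40 + 109) = 7*149 = 1043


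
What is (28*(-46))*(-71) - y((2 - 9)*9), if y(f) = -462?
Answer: 91910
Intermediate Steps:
(28*(-46))*(-71) - y((2 - 9)*9) = (28*(-46))*(-71) - 1*(-462) = -1288*(-71) + 462 = 91448 + 462 = 91910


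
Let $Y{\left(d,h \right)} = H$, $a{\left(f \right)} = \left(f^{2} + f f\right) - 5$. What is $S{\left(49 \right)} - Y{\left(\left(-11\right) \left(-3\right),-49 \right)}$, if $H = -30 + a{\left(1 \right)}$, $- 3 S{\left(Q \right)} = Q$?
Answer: $\frac{50}{3} \approx 16.667$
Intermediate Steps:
$a{\left(f \right)} = -5 + 2 f^{2}$ ($a{\left(f \right)} = \left(f^{2} + f^{2}\right) - 5 = 2 f^{2} - 5 = -5 + 2 f^{2}$)
$S{\left(Q \right)} = - \frac{Q}{3}$
$H = -33$ ($H = -30 - \left(5 - 2 \cdot 1^{2}\right) = -30 + \left(-5 + 2 \cdot 1\right) = -30 + \left(-5 + 2\right) = -30 - 3 = -33$)
$Y{\left(d,h \right)} = -33$
$S{\left(49 \right)} - Y{\left(\left(-11\right) \left(-3\right),-49 \right)} = \left(- \frac{1}{3}\right) 49 - -33 = - \frac{49}{3} + 33 = \frac{50}{3}$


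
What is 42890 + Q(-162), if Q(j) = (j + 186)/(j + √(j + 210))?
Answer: 93628546/2183 - 8*√3/2183 ≈ 42890.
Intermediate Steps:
Q(j) = (186 + j)/(j + √(210 + j))
42890 + Q(-162) = 42890 + (186 - 162)/(-162 + √(210 - 162)) = 42890 + 24/(-162 + √48) = 42890 + 24/(-162 + 4*√3)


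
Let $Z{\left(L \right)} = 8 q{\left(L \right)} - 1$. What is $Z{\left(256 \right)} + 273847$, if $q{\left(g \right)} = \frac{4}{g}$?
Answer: $\frac{2190769}{8} \approx 2.7385 \cdot 10^{5}$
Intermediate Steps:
$Z{\left(L \right)} = -1 + \frac{32}{L}$ ($Z{\left(L \right)} = 8 \frac{4}{L} - 1 = \frac{32}{L} - 1 = -1 + \frac{32}{L}$)
$Z{\left(256 \right)} + 273847 = \frac{32 - 256}{256} + 273847 = \frac{1}{256} \left(-224\right) + 273847 = - \frac{7}{8} + 273847 = \frac{2190769}{8}$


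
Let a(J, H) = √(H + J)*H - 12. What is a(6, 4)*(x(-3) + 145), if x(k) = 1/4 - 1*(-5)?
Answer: -1803 + 601*√10 ≈ 97.529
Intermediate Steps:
x(k) = 21/4 (x(k) = ¼ + 5 = 21/4)
a(J, H) = -12 + H*√(H + J) (a(J, H) = H*√(H + J) - 12 = -12 + H*√(H + J))
a(6, 4)*(x(-3) + 145) = (-12 + 4*√(4 + 6))*(21/4 + 145) = (-12 + 4*√10)*(601/4) = -1803 + 601*√10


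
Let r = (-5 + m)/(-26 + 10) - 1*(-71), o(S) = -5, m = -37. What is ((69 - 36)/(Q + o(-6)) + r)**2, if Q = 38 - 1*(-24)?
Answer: 127215841/23104 ≈ 5506.2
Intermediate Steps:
Q = 62 (Q = 38 + 24 = 62)
r = 589/8 (r = (-5 - 37)/(-26 + 10) - 1*(-71) = -42/(-16) + 71 = -42*(-1/16) + 71 = 21/8 + 71 = 589/8 ≈ 73.625)
((69 - 36)/(Q + o(-6)) + r)**2 = ((69 - 36)/(62 - 5) + 589/8)**2 = (33/57 + 589/8)**2 = (33*(1/57) + 589/8)**2 = (11/19 + 589/8)**2 = (11279/152)**2 = 127215841/23104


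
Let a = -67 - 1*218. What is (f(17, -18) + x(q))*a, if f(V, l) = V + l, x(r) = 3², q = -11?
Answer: -2280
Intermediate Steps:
a = -285 (a = -67 - 218 = -285)
x(r) = 9
(f(17, -18) + x(q))*a = ((17 - 18) + 9)*(-285) = (-1 + 9)*(-285) = 8*(-285) = -2280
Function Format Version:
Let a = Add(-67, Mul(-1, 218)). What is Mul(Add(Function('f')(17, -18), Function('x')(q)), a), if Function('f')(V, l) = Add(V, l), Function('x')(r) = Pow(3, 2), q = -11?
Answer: -2280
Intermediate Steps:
a = -285 (a = Add(-67, -218) = -285)
Function('x')(r) = 9
Mul(Add(Function('f')(17, -18), Function('x')(q)), a) = Mul(Add(Add(17, -18), 9), -285) = Mul(Add(-1, 9), -285) = Mul(8, -285) = -2280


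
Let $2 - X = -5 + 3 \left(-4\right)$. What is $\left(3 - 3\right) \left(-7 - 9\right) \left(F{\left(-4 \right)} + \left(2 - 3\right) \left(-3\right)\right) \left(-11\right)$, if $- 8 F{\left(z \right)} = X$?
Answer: $0$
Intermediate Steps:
$X = 19$ ($X = 2 - \left(-5 + 3 \left(-4\right)\right) = 2 - \left(-5 - 12\right) = 2 - -17 = 2 + 17 = 19$)
$F{\left(z \right)} = - \frac{19}{8}$ ($F{\left(z \right)} = \left(- \frac{1}{8}\right) 19 = - \frac{19}{8}$)
$\left(3 - 3\right) \left(-7 - 9\right) \left(F{\left(-4 \right)} + \left(2 - 3\right) \left(-3\right)\right) \left(-11\right) = \left(3 - 3\right) \left(-7 - 9\right) \left(- \frac{19}{8} + \left(2 - 3\right) \left(-3\right)\right) \left(-11\right) = 0 \left(-16\right) \left(- \frac{19}{8} - -3\right) \left(-11\right) = 0 \left(- \frac{19}{8} + 3\right) \left(-11\right) = 0 \cdot \frac{5}{8} \left(-11\right) = 0 \left(-11\right) = 0$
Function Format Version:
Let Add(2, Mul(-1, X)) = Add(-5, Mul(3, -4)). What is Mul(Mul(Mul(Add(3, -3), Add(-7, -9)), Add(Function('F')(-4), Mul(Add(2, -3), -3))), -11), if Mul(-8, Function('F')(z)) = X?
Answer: 0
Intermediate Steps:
X = 19 (X = Add(2, Mul(-1, Add(-5, Mul(3, -4)))) = Add(2, Mul(-1, Add(-5, -12))) = Add(2, Mul(-1, -17)) = Add(2, 17) = 19)
Function('F')(z) = Rational(-19, 8) (Function('F')(z) = Mul(Rational(-1, 8), 19) = Rational(-19, 8))
Mul(Mul(Mul(Add(3, -3), Add(-7, -9)), Add(Function('F')(-4), Mul(Add(2, -3), -3))), -11) = Mul(Mul(Mul(Add(3, -3), Add(-7, -9)), Add(Rational(-19, 8), Mul(Add(2, -3), -3))), -11) = Mul(Mul(Mul(0, -16), Add(Rational(-19, 8), Mul(-1, -3))), -11) = Mul(Mul(0, Add(Rational(-19, 8), 3)), -11) = Mul(Mul(0, Rational(5, 8)), -11) = Mul(0, -11) = 0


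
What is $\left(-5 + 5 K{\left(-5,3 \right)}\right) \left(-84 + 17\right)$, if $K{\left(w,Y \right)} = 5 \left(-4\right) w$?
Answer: $-33165$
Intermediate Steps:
$K{\left(w,Y \right)} = - 20 w$
$\left(-5 + 5 K{\left(-5,3 \right)}\right) \left(-84 + 17\right) = \left(-5 + 5 \left(\left(-20\right) \left(-5\right)\right)\right) \left(-84 + 17\right) = \left(-5 + 5 \cdot 100\right) \left(-67\right) = \left(-5 + 500\right) \left(-67\right) = 495 \left(-67\right) = -33165$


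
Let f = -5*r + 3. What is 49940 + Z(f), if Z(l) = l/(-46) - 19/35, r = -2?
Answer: 80402071/1610 ≈ 49939.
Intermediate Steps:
f = 13 (f = -5*(-2) + 3 = 10 + 3 = 13)
Z(l) = -19/35 - l/46 (Z(l) = l*(-1/46) - 19*1/35 = -l/46 - 19/35 = -19/35 - l/46)
49940 + Z(f) = 49940 + (-19/35 - 1/46*13) = 49940 + (-19/35 - 13/46) = 49940 - 1329/1610 = 80402071/1610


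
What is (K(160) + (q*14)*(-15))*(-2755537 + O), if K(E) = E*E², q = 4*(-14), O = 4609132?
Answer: 7614123397200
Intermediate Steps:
q = -56
K(E) = E³
(K(160) + (q*14)*(-15))*(-2755537 + O) = (160³ - 56*14*(-15))*(-2755537 + 4609132) = (4096000 - 784*(-15))*1853595 = (4096000 + 11760)*1853595 = 4107760*1853595 = 7614123397200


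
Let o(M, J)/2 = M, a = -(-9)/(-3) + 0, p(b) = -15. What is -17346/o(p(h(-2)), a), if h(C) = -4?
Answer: 2891/5 ≈ 578.20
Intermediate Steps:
a = -3 (a = -(-9)*(-1)/3 + 0 = -3*1 + 0 = -3 + 0 = -3)
o(M, J) = 2*M
-17346/o(p(h(-2)), a) = -17346/(2*(-15)) = -17346/(-30) = -17346*(-1/30) = 2891/5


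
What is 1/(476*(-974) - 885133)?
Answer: -1/1348757 ≈ -7.4142e-7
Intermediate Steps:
1/(476*(-974) - 885133) = 1/(-463624 - 885133) = 1/(-1348757) = -1/1348757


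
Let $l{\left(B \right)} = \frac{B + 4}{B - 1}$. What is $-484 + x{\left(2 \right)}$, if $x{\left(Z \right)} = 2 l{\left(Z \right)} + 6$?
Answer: $-466$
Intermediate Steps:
$l{\left(B \right)} = \frac{4 + B}{-1 + B}$
$x{\left(Z \right)} = 6 + \frac{2 \left(4 + Z\right)}{-1 + Z}$ ($x{\left(Z \right)} = 2 \frac{4 + Z}{-1 + Z} + 6 = \frac{2 \left(4 + Z\right)}{-1 + Z} + 6 = 6 + \frac{2 \left(4 + Z\right)}{-1 + Z}$)
$-484 + x{\left(2 \right)} = -484 + \frac{2 \left(1 + 4 \cdot 2\right)}{-1 + 2} = -484 + \frac{2 \left(1 + 8\right)}{1} = -484 + 2 \cdot 1 \cdot 9 = -484 + 18 = -466$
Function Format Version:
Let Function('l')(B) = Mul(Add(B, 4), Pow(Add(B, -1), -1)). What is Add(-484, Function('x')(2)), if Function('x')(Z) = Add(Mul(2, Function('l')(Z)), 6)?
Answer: -466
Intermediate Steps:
Function('l')(B) = Mul(Pow(Add(-1, B), -1), Add(4, B)) (Function('l')(B) = Mul(Add(4, B), Pow(Add(-1, B), -1)) = Mul(Pow(Add(-1, B), -1), Add(4, B)))
Function('x')(Z) = Add(6, Mul(2, Pow(Add(-1, Z), -1), Add(4, Z))) (Function('x')(Z) = Add(Mul(2, Mul(Pow(Add(-1, Z), -1), Add(4, Z))), 6) = Add(Mul(2, Pow(Add(-1, Z), -1), Add(4, Z)), 6) = Add(6, Mul(2, Pow(Add(-1, Z), -1), Add(4, Z))))
Add(-484, Function('x')(2)) = Add(-484, Mul(2, Pow(Add(-1, 2), -1), Add(1, Mul(4, 2)))) = Add(-484, Mul(2, Pow(1, -1), Add(1, 8))) = Add(-484, Mul(2, 1, 9)) = Add(-484, 18) = -466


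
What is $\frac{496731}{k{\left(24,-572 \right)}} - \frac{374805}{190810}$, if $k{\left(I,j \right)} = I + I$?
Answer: $\frac{3158775049}{305296} \approx 10347.0$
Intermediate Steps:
$k{\left(I,j \right)} = 2 I$
$\frac{496731}{k{\left(24,-572 \right)}} - \frac{374805}{190810} = \frac{496731}{2 \cdot 24} - \frac{374805}{190810} = \frac{496731}{48} - \frac{74961}{38162} = 496731 \cdot \frac{1}{48} - \frac{74961}{38162} = \frac{165577}{16} - \frac{74961}{38162} = \frac{3158775049}{305296}$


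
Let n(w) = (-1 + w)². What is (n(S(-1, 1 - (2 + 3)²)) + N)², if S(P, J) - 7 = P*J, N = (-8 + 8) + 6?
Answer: 820836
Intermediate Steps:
N = 6 (N = 0 + 6 = 6)
S(P, J) = 7 + J*P (S(P, J) = 7 + P*J = 7 + J*P)
(n(S(-1, 1 - (2 + 3)²)) + N)² = ((-1 + (7 + (1 - (2 + 3)²)*(-1)))² + 6)² = ((-1 + (7 + (1 - 1*5²)*(-1)))² + 6)² = ((-1 + (7 + (1 - 1*25)*(-1)))² + 6)² = ((-1 + (7 + (1 - 25)*(-1)))² + 6)² = ((-1 + (7 - 24*(-1)))² + 6)² = ((-1 + (7 + 24))² + 6)² = ((-1 + 31)² + 6)² = (30² + 6)² = (900 + 6)² = 906² = 820836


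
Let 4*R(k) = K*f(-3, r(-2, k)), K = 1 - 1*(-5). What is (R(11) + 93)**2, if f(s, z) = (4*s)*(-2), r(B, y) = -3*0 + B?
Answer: 16641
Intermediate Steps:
r(B, y) = B (r(B, y) = 0 + B = B)
f(s, z) = -8*s
K = 6 (K = 1 + 5 = 6)
R(k) = 36 (R(k) = (6*(-8*(-3)))/4 = (6*24)/4 = (1/4)*144 = 36)
(R(11) + 93)**2 = (36 + 93)**2 = 129**2 = 16641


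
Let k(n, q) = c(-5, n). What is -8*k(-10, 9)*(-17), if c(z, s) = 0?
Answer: 0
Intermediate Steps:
k(n, q) = 0
-8*k(-10, 9)*(-17) = -8*0*(-17) = 0*(-17) = 0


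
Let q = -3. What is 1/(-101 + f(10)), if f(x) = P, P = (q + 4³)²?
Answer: 1/3620 ≈ 0.00027624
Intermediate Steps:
P = 3721 (P = (-3 + 4³)² = (-3 + 64)² = 61² = 3721)
f(x) = 3721
1/(-101 + f(10)) = 1/(-101 + 3721) = 1/3620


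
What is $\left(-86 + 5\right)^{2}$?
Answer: $6561$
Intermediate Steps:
$\left(-86 + 5\right)^{2} = \left(-81\right)^{2} = 6561$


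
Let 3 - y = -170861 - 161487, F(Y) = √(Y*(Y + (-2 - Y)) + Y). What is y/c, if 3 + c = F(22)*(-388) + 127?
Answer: 145111/11716 + 454057*I*√22/11716 ≈ 12.386 + 181.78*I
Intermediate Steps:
F(Y) = √(-Y) (F(Y) = √(Y*(-2) + Y) = √(-2*Y + Y) = √(-Y))
y = 332351 (y = 3 - (-170861 - 161487) = 3 - 1*(-332348) = 3 + 332348 = 332351)
c = 124 - 388*I*√22 (c = -3 + (√(-1*22)*(-388) + 127) = -3 + (√(-22)*(-388) + 127) = -3 + ((I*√22)*(-388) + 127) = -3 + (-388*I*√22 + 127) = -3 + (127 - 388*I*√22) = 124 - 388*I*√22 ≈ 124.0 - 1819.9*I)
y/c = 332351/(124 - 388*I*√22)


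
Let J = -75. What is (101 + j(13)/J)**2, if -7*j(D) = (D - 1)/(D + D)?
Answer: 52797469729/5175625 ≈ 10201.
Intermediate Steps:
j(D) = -(-1 + D)/(14*D) (j(D) = -(D - 1)/(7*(D + D)) = -(-1 + D)/(7*(2*D)) = -1/(2*D)*(-1 + D)/7 = -(-1 + D)/(14*D))
(101 + j(13)/J)**2 = (101 + ((1/14)*(1 - 1*13)/13)/(-75))**2 = (101 + ((1/14)*(1/13)*(1 - 13))*(-1/75))**2 = (101 + ((1/14)*(1/13)*(-12))*(-1/75))**2 = (101 - 6/91*(-1/75))**2 = (101 + 2/2275)**2 = (229777/2275)**2 = 52797469729/5175625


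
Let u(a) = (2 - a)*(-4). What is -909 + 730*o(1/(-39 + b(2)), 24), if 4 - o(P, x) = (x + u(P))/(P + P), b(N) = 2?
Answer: 216631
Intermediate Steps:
u(a) = -8 + 4*a
o(P, x) = 4 - (-8 + x + 4*P)/(2*P) (o(P, x) = 4 - (x + (-8 + 4*P))/(P + P) = 4 - (-8 + x + 4*P)/(2*P))
-909 + 730*o(1/(-39 + b(2)), 24) = -909 + 730*((8 - 1*24 + 4/(-39 + 2))/(2*(1/(-39 + 2)))) = -909 + 730*((8 - 24 + 4/(-37))/(2*(1/(-37)))) = -909 + 730*((8 - 24 + 4*(-1/37))/(2*(-1/37))) = -909 + 730*((½)*(-37)*(8 - 24 - 4/37)) = -909 + 730*((½)*(-37)*(-596/37)) = -909 + 730*298 = -909 + 217540 = 216631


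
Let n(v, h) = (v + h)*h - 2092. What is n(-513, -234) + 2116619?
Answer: 2289325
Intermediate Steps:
n(v, h) = -2092 + h*(h + v) (n(v, h) = (h + v)*h - 2092 = h*(h + v) - 2092 = -2092 + h*(h + v))
n(-513, -234) + 2116619 = (-2092 + (-234)² - 234*(-513)) + 2116619 = (-2092 + 54756 + 120042) + 2116619 = 172706 + 2116619 = 2289325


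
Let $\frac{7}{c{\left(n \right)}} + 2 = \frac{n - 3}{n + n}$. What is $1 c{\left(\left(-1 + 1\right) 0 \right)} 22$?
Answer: $0$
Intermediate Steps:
$c{\left(n \right)} = \frac{7}{-2 + \frac{-3 + n}{2 n}}$ ($c{\left(n \right)} = \frac{7}{-2 + \frac{n - 3}{n + n}} = \frac{7}{-2 + \frac{-3 + n}{2 n}}$)
$1 c{\left(\left(-1 + 1\right) 0 \right)} 22 = 1 \left(- \frac{14 \left(-1 + 1\right) 0}{3 + 3 \left(-1 + 1\right) 0}\right) 22 = 1 \left(- \frac{14 \cdot 0 \cdot 0}{3 + 3 \cdot 0 \cdot 0}\right) 22 = 1 \left(\left(-14\right) 0 \frac{1}{3 + 3 \cdot 0}\right) 22 = 1 \left(\left(-14\right) 0 \frac{1}{3 + 0}\right) 22 = 1 \left(\left(-14\right) 0 \cdot \frac{1}{3}\right) 22 = 1 \cdot 0 \cdot 22 = 0 \cdot 22 = 0$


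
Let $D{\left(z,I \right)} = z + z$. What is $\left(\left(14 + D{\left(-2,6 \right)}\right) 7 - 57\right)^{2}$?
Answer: $169$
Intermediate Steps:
$D{\left(z,I \right)} = 2 z$
$\left(\left(14 + D{\left(-2,6 \right)}\right) 7 - 57\right)^{2} = \left(\left(14 + 2 \left(-2\right)\right) 7 - 57\right)^{2} = \left(\left(14 - 4\right) 7 - 57\right)^{2} = \left(10 \cdot 7 - 57\right)^{2} = \left(70 - 57\right)^{2} = 13^{2} = 169$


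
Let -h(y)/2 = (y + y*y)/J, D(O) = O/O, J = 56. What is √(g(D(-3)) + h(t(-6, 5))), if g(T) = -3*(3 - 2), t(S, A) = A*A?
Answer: I*√5138/14 ≈ 5.12*I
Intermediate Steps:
D(O) = 1
t(S, A) = A²
g(T) = -3 (g(T) = -3*1 = -3)
h(y) = -y/28 - y²/28 (h(y) = -2*(y + y*y)/56 = -2*(y + y²)/56 = -2*(y/56 + y²/56) = -y/28 - y²/28)
√(g(D(-3)) + h(t(-6, 5))) = √(-3 - 1/28*5²*(1 + 5²)) = √(-3 - 1/28*25*(1 + 25)) = √(-3 - 1/28*25*26) = √(-3 - 325/14) = √(-367/14) = I*√5138/14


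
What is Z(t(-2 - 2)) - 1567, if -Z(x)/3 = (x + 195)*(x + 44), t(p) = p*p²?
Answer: 6293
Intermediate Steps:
t(p) = p³
Z(x) = -3*(44 + x)*(195 + x) (Z(x) = -3*(x + 195)*(x + 44) = -3*(195 + x)*(44 + x) = -3*(44 + x)*(195 + x))
Z(t(-2 - 2)) - 1567 = (-25740 - 717*(-2 - 2)³ - 3*(-2 - 2)⁶) - 1567 = (-25740 - 717*(-4)³ - 3*((-4)³)²) - 1567 = (-25740 - 717*(-64) - 3*(-64)²) - 1567 = (-25740 + 45888 - 3*4096) - 1567 = (-25740 + 45888 - 12288) - 1567 = 7860 - 1567 = 6293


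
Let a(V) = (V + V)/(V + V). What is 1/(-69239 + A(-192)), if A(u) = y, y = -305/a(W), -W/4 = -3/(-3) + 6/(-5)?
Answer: -1/69544 ≈ -1.4379e-5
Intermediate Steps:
W = ⅘ (W = -4*(-3/(-3) + 6/(-5)) = -4*(-3*(-⅓) + 6*(-⅕)) = -4*(1 - 6/5) = -4*(-⅕) = ⅘ ≈ 0.80000)
a(V) = 1 (a(V) = (2*V)/((2*V)) = (2*V)*(1/(2*V)) = 1)
y = -305 (y = -305/1 = -305*1 = -305)
A(u) = -305
1/(-69239 + A(-192)) = 1/(-69239 - 305) = 1/(-69544) = -1/69544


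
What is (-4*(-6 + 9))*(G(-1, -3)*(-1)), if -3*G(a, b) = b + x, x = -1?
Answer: 16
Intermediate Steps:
G(a, b) = ⅓ - b/3 (G(a, b) = -(b - 1)/3 = -(-1 + b)/3 = ⅓ - b/3)
(-4*(-6 + 9))*(G(-1, -3)*(-1)) = (-4*(-6 + 9))*((⅓ - ⅓*(-3))*(-1)) = (-4*3)*((⅓ + 1)*(-1)) = -16*(-1) = -12*(-4/3) = 16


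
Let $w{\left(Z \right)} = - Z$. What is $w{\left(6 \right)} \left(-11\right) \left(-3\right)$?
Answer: $-198$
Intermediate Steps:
$w{\left(6 \right)} \left(-11\right) \left(-3\right) = \left(-1\right) 6 \left(-11\right) \left(-3\right) = \left(-6\right) \left(-11\right) \left(-3\right) = 66 \left(-3\right) = -198$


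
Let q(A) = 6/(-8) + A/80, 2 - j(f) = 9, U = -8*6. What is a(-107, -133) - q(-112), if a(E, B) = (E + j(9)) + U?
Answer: -3197/20 ≈ -159.85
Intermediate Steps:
U = -48
j(f) = -7 (j(f) = 2 - 1*9 = 2 - 9 = -7)
a(E, B) = -55 + E (a(E, B) = (E - 7) - 48 = (-7 + E) - 48 = -55 + E)
q(A) = -3/4 + A/80 (q(A) = 6*(-1/8) + A*(1/80) = -3/4 + A/80)
a(-107, -133) - q(-112) = (-55 - 107) - (-3/4 + (1/80)*(-112)) = -162 - (-3/4 - 7/5) = -162 - 1*(-43/20) = -162 + 43/20 = -3197/20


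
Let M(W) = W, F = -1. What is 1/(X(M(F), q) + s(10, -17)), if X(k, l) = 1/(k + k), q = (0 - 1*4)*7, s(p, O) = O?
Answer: -2/35 ≈ -0.057143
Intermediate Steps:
q = -28 (q = (0 - 4)*7 = -4*7 = -28)
X(k, l) = 1/(2*k)
1/(X(M(F), q) + s(10, -17)) = 1/((½)/(-1) - 17) = 1/((½)*(-1) - 17) = 1/(-½ - 17) = 1/(-35/2) = -2/35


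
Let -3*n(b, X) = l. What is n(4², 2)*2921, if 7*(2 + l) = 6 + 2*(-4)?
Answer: 46736/21 ≈ 2225.5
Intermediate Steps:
l = -16/7 (l = -2 + (6 + 2*(-4))/7 = -2 + (6 - 8)/7 = -2 + (⅐)*(-2) = -2 - 2/7 = -16/7 ≈ -2.2857)
n(b, X) = 16/21 (n(b, X) = -⅓*(-16/7) = 16/21)
n(4², 2)*2921 = (16/21)*2921 = 46736/21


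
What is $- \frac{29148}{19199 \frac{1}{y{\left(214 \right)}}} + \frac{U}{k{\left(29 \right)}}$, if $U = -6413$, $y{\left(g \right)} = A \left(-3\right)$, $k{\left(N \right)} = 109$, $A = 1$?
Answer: $- \frac{113591791}{2092691} \approx -54.28$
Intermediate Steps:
$y{\left(g \right)} = -3$ ($y{\left(g \right)} = 1 \left(-3\right) = -3$)
$- \frac{29148}{19199 \frac{1}{y{\left(214 \right)}}} + \frac{U}{k{\left(29 \right)}} = - \frac{29148}{19199 \frac{1}{-3}} - \frac{6413}{109} = - \frac{29148}{19199 \left(- \frac{1}{3}\right)} - \frac{6413}{109} = - \frac{29148}{- \frac{19199}{3}} - \frac{6413}{109} = \left(-29148\right) \left(- \frac{3}{19199}\right) - \frac{6413}{109} = \frac{87444}{19199} - \frac{6413}{109} = - \frac{113591791}{2092691}$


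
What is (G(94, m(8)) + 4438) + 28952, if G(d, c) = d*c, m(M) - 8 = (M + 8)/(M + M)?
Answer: 34236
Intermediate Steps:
m(M) = 8 + (8 + M)/(2*M) (m(M) = 8 + (M + 8)/(M + M) = 8 + (8 + M)/((2*M)) = 8 + (8 + M)*(1/(2*M)) = 8 + (8 + M)/(2*M))
G(d, c) = c*d
(G(94, m(8)) + 4438) + 28952 = ((17/2 + 4/8)*94 + 4438) + 28952 = ((17/2 + 4*(⅛))*94 + 4438) + 28952 = ((17/2 + ½)*94 + 4438) + 28952 = (9*94 + 4438) + 28952 = (846 + 4438) + 28952 = 5284 + 28952 = 34236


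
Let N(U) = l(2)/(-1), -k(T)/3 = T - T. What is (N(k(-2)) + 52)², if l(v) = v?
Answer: 2500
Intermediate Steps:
k(T) = 0 (k(T) = -3*(T - T) = -3*0 = 0)
N(U) = -2 (N(U) = 2/(-1) = 2*(-1) = -2)
(N(k(-2)) + 52)² = (-2 + 52)² = 50² = 2500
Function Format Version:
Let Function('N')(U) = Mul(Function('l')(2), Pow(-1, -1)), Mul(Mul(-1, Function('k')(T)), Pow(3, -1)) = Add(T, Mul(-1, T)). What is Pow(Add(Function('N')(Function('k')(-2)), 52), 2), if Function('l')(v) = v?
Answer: 2500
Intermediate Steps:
Function('k')(T) = 0 (Function('k')(T) = Mul(-3, Add(T, Mul(-1, T))) = Mul(-3, 0) = 0)
Function('N')(U) = -2 (Function('N')(U) = Mul(2, Pow(-1, -1)) = Mul(2, -1) = -2)
Pow(Add(Function('N')(Function('k')(-2)), 52), 2) = Pow(Add(-2, 52), 2) = Pow(50, 2) = 2500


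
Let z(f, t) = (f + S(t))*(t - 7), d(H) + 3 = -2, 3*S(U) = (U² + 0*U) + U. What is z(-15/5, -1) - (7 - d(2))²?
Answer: -120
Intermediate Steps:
S(U) = U/3 + U²/3 (S(U) = ((U² + 0*U) + U)/3 = ((U² + 0) + U)/3 = (U² + U)/3 = (U + U²)/3 = U/3 + U²/3)
d(H) = -5 (d(H) = -3 - 2 = -5)
z(f, t) = (-7 + t)*(f + t*(1 + t)/3) (z(f, t) = (f + t*(1 + t)/3)*(t - 7) = (f + t*(1 + t)/3)*(-7 + t) = (-7 + t)*(f + t*(1 + t)/3))
z(-15/5, -1) - (7 - d(2))² = (-(-105)/5 - 2*(-1)² - 7/3*(-1) + (⅓)*(-1)³ - 15/5*(-1)) - (7 - 1*(-5))² = (-(-105)/5 - 2*1 + 7/3 + (⅓)*(-1) - 15*⅕*(-1)) - (7 + 5)² = (-7*(-3) - 2 + 7/3 - ⅓ - 3*(-1)) - 1*12² = (21 - 2 + 7/3 - ⅓ + 3) - 1*144 = 24 - 144 = -120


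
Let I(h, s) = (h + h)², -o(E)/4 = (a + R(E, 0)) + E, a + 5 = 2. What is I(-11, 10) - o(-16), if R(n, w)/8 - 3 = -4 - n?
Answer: 888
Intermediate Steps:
a = -3 (a = -5 + 2 = -3)
R(n, w) = -8 - 8*n (R(n, w) = 24 + 8*(-4 - n) = 24 + (-32 - 8*n) = -8 - 8*n)
o(E) = 44 + 28*E (o(E) = -4*((-3 + (-8 - 8*E)) + E) = -4*((-11 - 8*E) + E) = -4*(-11 - 7*E) = 44 + 28*E)
I(h, s) = 4*h² (I(h, s) = (2*h)² = 4*h²)
I(-11, 10) - o(-16) = 4*(-11)² - (44 + 28*(-16)) = 4*121 - (44 - 448) = 484 - 1*(-404) = 484 + 404 = 888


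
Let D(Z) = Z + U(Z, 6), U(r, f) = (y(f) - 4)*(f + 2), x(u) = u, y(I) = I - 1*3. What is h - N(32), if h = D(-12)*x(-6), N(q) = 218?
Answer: -98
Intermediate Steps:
y(I) = -3 + I (y(I) = I - 3 = -3 + I)
U(r, f) = (-7 + f)*(2 + f) (U(r, f) = ((-3 + f) - 4)*(f + 2) = (-7 + f)*(2 + f))
D(Z) = -8 + Z (D(Z) = Z + (-14 + 6² - 5*6) = Z + (-14 + 36 - 30) = Z - 8 = -8 + Z)
h = 120 (h = (-8 - 12)*(-6) = -20*(-6) = 120)
h - N(32) = 120 - 1*218 = 120 - 218 = -98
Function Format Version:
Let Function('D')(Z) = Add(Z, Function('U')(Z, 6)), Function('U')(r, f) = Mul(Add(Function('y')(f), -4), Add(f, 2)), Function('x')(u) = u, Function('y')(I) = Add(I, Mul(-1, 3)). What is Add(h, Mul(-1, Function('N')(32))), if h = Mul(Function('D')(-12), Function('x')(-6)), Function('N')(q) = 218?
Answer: -98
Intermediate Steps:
Function('y')(I) = Add(-3, I) (Function('y')(I) = Add(I, -3) = Add(-3, I))
Function('U')(r, f) = Mul(Add(-7, f), Add(2, f)) (Function('U')(r, f) = Mul(Add(Add(-3, f), -4), Add(f, 2)) = Mul(Add(-7, f), Add(2, f)))
Function('D')(Z) = Add(-8, Z) (Function('D')(Z) = Add(Z, Add(-14, Pow(6, 2), Mul(-5, 6))) = Add(Z, Add(-14, 36, -30)) = Add(Z, -8) = Add(-8, Z))
h = 120 (h = Mul(Add(-8, -12), -6) = Mul(-20, -6) = 120)
Add(h, Mul(-1, Function('N')(32))) = Add(120, Mul(-1, 218)) = Add(120, -218) = -98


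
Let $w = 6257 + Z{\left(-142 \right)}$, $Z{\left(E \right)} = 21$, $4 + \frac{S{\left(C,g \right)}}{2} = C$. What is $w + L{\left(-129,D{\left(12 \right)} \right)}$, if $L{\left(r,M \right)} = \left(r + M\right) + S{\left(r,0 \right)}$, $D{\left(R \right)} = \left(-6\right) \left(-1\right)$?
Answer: $5889$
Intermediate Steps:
$S{\left(C,g \right)} = -8 + 2 C$
$D{\left(R \right)} = 6$
$w = 6278$ ($w = 6257 + 21 = 6278$)
$L{\left(r,M \right)} = -8 + M + 3 r$ ($L{\left(r,M \right)} = \left(r + M\right) + \left(-8 + 2 r\right) = \left(M + r\right) + \left(-8 + 2 r\right) = -8 + M + 3 r$)
$w + L{\left(-129,D{\left(12 \right)} \right)} = 6278 + \left(-8 + 6 + 3 \left(-129\right)\right) = 6278 - 389 = 5889$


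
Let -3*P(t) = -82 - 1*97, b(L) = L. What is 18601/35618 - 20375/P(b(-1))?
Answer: -197620061/579602 ≈ -340.96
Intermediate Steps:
P(t) = 179/3 (P(t) = -(-82 - 1*97)/3 = -(-82 - 97)/3 = -⅓*(-179) = 179/3)
18601/35618 - 20375/P(b(-1)) = 18601/35618 - 20375/179/3 = 18601*(1/35618) - 20375*3/179 = 1691/3238 - 61125/179 = -197620061/579602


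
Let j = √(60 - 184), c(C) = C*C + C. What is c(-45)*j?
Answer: 3960*I*√31 ≈ 22048.0*I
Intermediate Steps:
c(C) = C + C² (c(C) = C² + C = C + C²)
j = 2*I*√31 (j = √(-124) = 2*I*√31 ≈ 11.136*I)
c(-45)*j = (-45*(1 - 45))*(2*I*√31) = (-45*(-44))*(2*I*√31) = 1980*(2*I*√31) = 3960*I*√31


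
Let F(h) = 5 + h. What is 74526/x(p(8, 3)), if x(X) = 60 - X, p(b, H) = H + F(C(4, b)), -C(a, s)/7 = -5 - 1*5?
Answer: -12421/3 ≈ -4140.3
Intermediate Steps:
C(a, s) = 70 (C(a, s) = -7*(-5 - 1*5) = -7*(-5 - 5) = -7*(-10) = 70)
p(b, H) = 75 + H (p(b, H) = H + (5 + 70) = H + 75 = 75 + H)
74526/x(p(8, 3)) = 74526/(60 - (75 + 3)) = 74526/(60 - 1*78) = 74526/(60 - 78) = 74526/(-18) = 74526*(-1/18) = -12421/3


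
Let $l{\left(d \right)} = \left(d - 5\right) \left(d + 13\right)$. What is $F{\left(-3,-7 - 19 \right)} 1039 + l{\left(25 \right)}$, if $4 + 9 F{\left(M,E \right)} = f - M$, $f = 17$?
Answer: $\frac{23464}{9} \approx 2607.1$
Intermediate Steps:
$l{\left(d \right)} = \left(-5 + d\right) \left(13 + d\right)$
$F{\left(M,E \right)} = \frac{13}{9} - \frac{M}{9}$ ($F{\left(M,E \right)} = - \frac{4}{9} + \frac{17 - M}{9} = - \frac{4}{9} - \left(- \frac{17}{9} + \frac{M}{9}\right) = \frac{13}{9} - \frac{M}{9}$)
$F{\left(-3,-7 - 19 \right)} 1039 + l{\left(25 \right)} = \left(\frac{13}{9} - - \frac{1}{3}\right) 1039 + \left(-65 + 25^{2} + 8 \cdot 25\right) = \left(\frac{13}{9} + \frac{1}{3}\right) 1039 + \left(-65 + 625 + 200\right) = \frac{16}{9} \cdot 1039 + 760 = \frac{16624}{9} + 760 = \frac{23464}{9}$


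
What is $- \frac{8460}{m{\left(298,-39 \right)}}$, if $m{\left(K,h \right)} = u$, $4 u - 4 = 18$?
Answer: $- \frac{16920}{11} \approx -1538.2$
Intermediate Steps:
$u = \frac{11}{2}$ ($u = 1 + \frac{1}{4} \cdot 18 = 1 + \frac{9}{2} = \frac{11}{2} \approx 5.5$)
$m{\left(K,h \right)} = \frac{11}{2}$
$- \frac{8460}{m{\left(298,-39 \right)}} = - \frac{8460}{\frac{11}{2}} = \left(-8460\right) \frac{2}{11} = - \frac{16920}{11}$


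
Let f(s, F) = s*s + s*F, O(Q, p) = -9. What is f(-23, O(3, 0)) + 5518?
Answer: 6254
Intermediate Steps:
f(s, F) = s² + F*s
f(-23, O(3, 0)) + 5518 = -23*(-9 - 23) + 5518 = -23*(-32) + 5518 = 736 + 5518 = 6254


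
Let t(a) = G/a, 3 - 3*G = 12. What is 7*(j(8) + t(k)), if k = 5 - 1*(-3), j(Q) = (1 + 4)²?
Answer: 1379/8 ≈ 172.38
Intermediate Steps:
G = -3 (G = 1 - ⅓*12 = 1 - 4 = -3)
j(Q) = 25 (j(Q) = 5² = 25)
k = 8 (k = 5 + 3 = 8)
t(a) = -3/a
7*(j(8) + t(k)) = 7*(25 - 3/8) = 7*(197/8) = 1379/8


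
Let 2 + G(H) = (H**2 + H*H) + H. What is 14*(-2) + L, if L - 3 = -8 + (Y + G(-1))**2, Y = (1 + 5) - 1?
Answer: -17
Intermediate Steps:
Y = 5 (Y = 6 - 1 = 5)
G(H) = -2 + H + 2*H**2 (G(H) = -2 + ((H**2 + H*H) + H) = -2 + ((H**2 + H**2) + H) = -2 + (2*H**2 + H) = -2 + (H + 2*H**2) = -2 + H + 2*H**2)
L = 11 (L = 3 + (-8 + (5 + (-2 - 1 + 2*(-1)**2))**2) = 3 + (-8 + (5 + (-2 - 1 + 2*1))**2) = 3 + (-8 + (5 + (-2 - 1 + 2))**2) = 3 + (-8 + (5 - 1)**2) = 3 + (-8 + 4**2) = 3 + (-8 + 16) = 3 + 8 = 11)
14*(-2) + L = 14*(-2) + 11 = -28 + 11 = -17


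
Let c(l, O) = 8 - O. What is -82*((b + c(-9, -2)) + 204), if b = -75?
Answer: -11398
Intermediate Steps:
-82*((b + c(-9, -2)) + 204) = -82*((-75 + (8 - 1*(-2))) + 204) = -82*((-75 + (8 + 2)) + 204) = -82*((-75 + 10) + 204) = -82*(-65 + 204) = -82*139 = -11398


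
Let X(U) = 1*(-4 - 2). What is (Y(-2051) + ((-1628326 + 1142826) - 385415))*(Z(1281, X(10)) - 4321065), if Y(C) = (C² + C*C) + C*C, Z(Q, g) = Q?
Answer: -50752658400192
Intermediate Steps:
X(U) = -6 (X(U) = 1*(-6) = -6)
Y(C) = 3*C² (Y(C) = (C² + C²) + C² = 2*C² + C² = 3*C²)
(Y(-2051) + ((-1628326 + 1142826) - 385415))*(Z(1281, X(10)) - 4321065) = (3*(-2051)² + ((-1628326 + 1142826) - 385415))*(1281 - 4321065) = (3*4206601 + (-485500 - 385415))*(-4319784) = (12619803 - 870915)*(-4319784) = 11748888*(-4319784) = -50752658400192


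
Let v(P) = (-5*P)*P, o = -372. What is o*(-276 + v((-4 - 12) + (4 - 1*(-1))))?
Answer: 327732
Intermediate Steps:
v(P) = -5*P²
o*(-276 + v((-4 - 12) + (4 - 1*(-1)))) = -372*(-276 - 5*((-4 - 12) + (4 - 1*(-1)))²) = -372*(-276 - 5*(-16 + (4 + 1))²) = -372*(-276 - 5*(-16 + 5)²) = -372*(-276 - 5*(-11)²) = -372*(-276 - 5*121) = -372*(-276 - 605) = -372*(-881) = 327732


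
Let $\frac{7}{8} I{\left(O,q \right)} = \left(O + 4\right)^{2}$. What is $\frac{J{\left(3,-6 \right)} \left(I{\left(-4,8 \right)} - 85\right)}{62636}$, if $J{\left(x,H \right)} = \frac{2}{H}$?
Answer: $\frac{85}{187908} \approx 0.00045235$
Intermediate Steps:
$I{\left(O,q \right)} = \frac{8 \left(4 + O\right)^{2}}{7}$ ($I{\left(O,q \right)} = \frac{8 \left(O + 4\right)^{2}}{7} = \frac{8 \left(4 + O\right)^{2}}{7}$)
$\frac{J{\left(3,-6 \right)} \left(I{\left(-4,8 \right)} - 85\right)}{62636} = \frac{\frac{2}{-6} \left(\frac{8 \left(4 - 4\right)^{2}}{7} - 85\right)}{62636} = 2 \left(- \frac{1}{6}\right) \left(\frac{8 \cdot 0^{2}}{7} - 85\right) \frac{1}{62636} = - \frac{\frac{8}{7} \cdot 0 - 85}{3} \cdot \frac{1}{62636} = - \frac{0 - 85}{3} \cdot \frac{1}{62636} = \left(- \frac{1}{3}\right) \left(-85\right) \frac{1}{62636} = \frac{85}{3} \cdot \frac{1}{62636} = \frac{85}{187908}$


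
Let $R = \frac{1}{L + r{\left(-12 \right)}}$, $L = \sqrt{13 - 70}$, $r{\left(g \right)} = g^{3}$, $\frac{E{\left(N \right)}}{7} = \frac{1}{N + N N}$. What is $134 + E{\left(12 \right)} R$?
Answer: $\frac{1733894138}{12939511} - \frac{7 i \sqrt{57}}{465822396} \approx 134.0 - 1.1345 \cdot 10^{-7} i$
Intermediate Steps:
$E{\left(N \right)} = \frac{7}{N + N^{2}}$ ($E{\left(N \right)} = \frac{7}{N + N N} = \frac{7}{N + N^{2}}$)
$L = i \sqrt{57}$ ($L = \sqrt{-57} = i \sqrt{57} \approx 7.5498 i$)
$R = \frac{1}{-1728 + i \sqrt{57}}$ ($R = \frac{1}{i \sqrt{57} + \left(-12\right)^{3}} = \frac{1}{i \sqrt{57} - 1728} = \frac{1}{-1728 + i \sqrt{57}} \approx -0.00057869 - 2.528 \cdot 10^{-6} i$)
$134 + E{\left(12 \right)} R = 134 + \frac{7}{12 \left(1 + 12\right)} \left(- \frac{576}{995347} - \frac{i \sqrt{57}}{2986041}\right) = 134 + 7 \cdot \frac{1}{12} \cdot \frac{1}{13} \left(- \frac{576}{995347} - \frac{i \sqrt{57}}{2986041}\right) = 134 + \frac{7 \left(- \frac{576}{995347} - \frac{i \sqrt{57}}{2986041}\right)}{156} = 134 - \left(\frac{336}{12939511} + \frac{7 i \sqrt{57}}{465822396}\right) = \frac{1733894138}{12939511} - \frac{7 i \sqrt{57}}{465822396}$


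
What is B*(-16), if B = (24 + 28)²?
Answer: -43264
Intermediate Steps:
B = 2704 (B = 52² = 2704)
B*(-16) = 2704*(-16) = -43264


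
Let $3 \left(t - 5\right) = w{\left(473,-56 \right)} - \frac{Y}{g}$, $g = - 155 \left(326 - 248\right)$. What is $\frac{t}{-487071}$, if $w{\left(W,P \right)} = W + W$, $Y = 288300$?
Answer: $- \frac{12803}{18995769} \approx -0.00067399$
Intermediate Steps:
$g = -12090$ ($g = \left(-155\right) 78 = -12090$)
$w{\left(W,P \right)} = 2 W$
$t = \frac{12803}{39}$ ($t = 5 + \frac{2 \cdot 473 - \frac{288300}{-12090}}{3} = 5 + \frac{946 - 288300 \left(- \frac{1}{12090}\right)}{3} = 5 + \frac{946 - - \frac{310}{13}}{3} = 5 + \frac{946 + \frac{310}{13}}{3} = 5 + \frac{1}{3} \cdot \frac{12608}{13} = 5 + \frac{12608}{39} = \frac{12803}{39} \approx 328.28$)
$\frac{t}{-487071} = \frac{12803}{39 \left(-487071\right)} = \frac{12803}{39} \left(- \frac{1}{487071}\right) = - \frac{12803}{18995769}$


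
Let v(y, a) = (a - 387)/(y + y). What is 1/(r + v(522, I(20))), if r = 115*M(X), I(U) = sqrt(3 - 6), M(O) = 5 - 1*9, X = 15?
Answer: -41814549/19250192761 - 87*I*sqrt(3)/19250192761 ≈ -0.0021722 - 7.8279e-9*I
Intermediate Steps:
M(O) = -4 (M(O) = 5 - 9 = -4)
I(U) = I*sqrt(3) (I(U) = sqrt(-3) = I*sqrt(3))
r = -460 (r = 115*(-4) = -460)
v(y, a) = (-387 + a)/(2*y) (v(y, a) = (-387 + a)/((2*y)) = (-387 + a)*(1/(2*y)) = (-387 + a)/(2*y))
1/(r + v(522, I(20))) = 1/(-460 + (1/2)*(-387 + I*sqrt(3))/522) = 1/(-460 + (1/2)*(1/522)*(-387 + I*sqrt(3))) = 1/(-460 + (-43/116 + I*sqrt(3)/1044)) = 1/(-53403/116 + I*sqrt(3)/1044)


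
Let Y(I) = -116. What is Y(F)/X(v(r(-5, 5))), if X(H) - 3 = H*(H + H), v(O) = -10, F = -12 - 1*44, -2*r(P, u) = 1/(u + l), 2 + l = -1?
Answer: -4/7 ≈ -0.57143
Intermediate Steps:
l = -3 (l = -2 - 1 = -3)
r(P, u) = -1/(2*(-3 + u)) (r(P, u) = -1/(2*(u - 3)) = -1/(2*(-3 + u)))
F = -56 (F = -12 - 44 = -56)
X(H) = 3 + 2*H² (X(H) = 3 + H*(H + H) = 3 + H*(2*H) = 3 + 2*H²)
Y(F)/X(v(r(-5, 5))) = -116/(3 + 2*(-10)²) = -116/(3 + 2*100) = -116/(3 + 200) = -116/203 = -116*1/203 = -4/7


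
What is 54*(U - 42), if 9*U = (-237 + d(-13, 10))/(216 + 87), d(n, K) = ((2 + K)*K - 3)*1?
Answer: -229308/101 ≈ -2270.4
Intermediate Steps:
d(n, K) = -3 + K*(2 + K) (d(n, K) = (K*(2 + K) - 3)*1 = (-3 + K*(2 + K))*1 = -3 + K*(2 + K))
U = -40/909 (U = ((-237 + (-3 + 10² + 2*10))/(216 + 87))/9 = ((-237 + (-3 + 100 + 20))/303)/9 = ((-237 + 117)*(1/303))/9 = (-120*1/303)/9 = (⅑)*(-40/101) = -40/909 ≈ -0.044004)
54*(U - 42) = 54*(-40/909 - 42) = 54*(-38218/909) = -229308/101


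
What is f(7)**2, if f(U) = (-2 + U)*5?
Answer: 625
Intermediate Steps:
f(U) = -10 + 5*U
f(7)**2 = (-10 + 5*7)**2 = (-10 + 35)**2 = 25**2 = 625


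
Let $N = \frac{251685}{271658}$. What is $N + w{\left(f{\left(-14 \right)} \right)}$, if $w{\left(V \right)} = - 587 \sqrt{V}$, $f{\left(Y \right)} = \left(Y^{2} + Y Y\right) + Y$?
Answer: $\frac{251685}{271658} - 1761 \sqrt{42} \approx -11412.0$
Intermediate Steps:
$f{\left(Y \right)} = Y + 2 Y^{2}$ ($f{\left(Y \right)} = \left(Y^{2} + Y^{2}\right) + Y = 2 Y^{2} + Y = Y + 2 Y^{2}$)
$N = \frac{251685}{271658}$ ($N = 251685 \cdot \frac{1}{271658} = \frac{251685}{271658} \approx 0.92648$)
$N + w{\left(f{\left(-14 \right)} \right)} = \frac{251685}{271658} - 587 \sqrt{- 14 \left(1 + 2 \left(-14\right)\right)} = \frac{251685}{271658} - 587 \sqrt{- 14 \left(1 - 28\right)} = \frac{251685}{271658} - 587 \sqrt{\left(-14\right) \left(-27\right)} = \frac{251685}{271658} - 587 \sqrt{378} = \frac{251685}{271658} - 587 \cdot 3 \sqrt{42} = \frac{251685}{271658} - 1761 \sqrt{42}$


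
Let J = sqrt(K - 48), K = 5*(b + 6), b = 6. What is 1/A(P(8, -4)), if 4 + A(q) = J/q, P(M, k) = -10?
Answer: -100/397 + 5*sqrt(3)/397 ≈ -0.23007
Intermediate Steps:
K = 60 (K = 5*(6 + 6) = 5*12 = 60)
J = 2*sqrt(3) (J = sqrt(60 - 48) = sqrt(12) = 2*sqrt(3) ≈ 3.4641)
A(q) = -4 + 2*sqrt(3)/q (A(q) = -4 + (2*sqrt(3))/q = -4 + 2*sqrt(3)/q)
1/A(P(8, -4)) = 1/(-4 + 2*sqrt(3)/(-10)) = 1/(-4 + 2*sqrt(3)*(-1/10)) = 1/(-4 - sqrt(3)/5)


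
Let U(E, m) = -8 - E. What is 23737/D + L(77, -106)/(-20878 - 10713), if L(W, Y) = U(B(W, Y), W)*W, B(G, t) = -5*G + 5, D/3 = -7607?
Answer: -200508613/102991173 ≈ -1.9469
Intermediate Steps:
D = -22821 (D = 3*(-7607) = -22821)
B(G, t) = 5 - 5*G
L(W, Y) = W*(-13 + 5*W) (L(W, Y) = (-8 - (5 - 5*W))*W = (-8 + (-5 + 5*W))*W = (-13 + 5*W)*W = W*(-13 + 5*W))
23737/D + L(77, -106)/(-20878 - 10713) = 23737/(-22821) + (77*(-13 + 5*77))/(-20878 - 10713) = 23737*(-1/22821) + (77*(-13 + 385))/(-31591) = -23737/22821 + (77*372)*(-1/31591) = -23737/22821 + 28644*(-1/31591) = -23737/22821 - 4092/4513 = -200508613/102991173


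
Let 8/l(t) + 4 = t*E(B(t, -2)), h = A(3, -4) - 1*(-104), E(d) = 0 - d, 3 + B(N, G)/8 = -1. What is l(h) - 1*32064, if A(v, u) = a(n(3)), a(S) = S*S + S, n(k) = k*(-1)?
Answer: -28184254/879 ≈ -32064.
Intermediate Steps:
n(k) = -k
B(N, G) = -32 (B(N, G) = -24 + 8*(-1) = -24 - 8 = -32)
E(d) = -d
a(S) = S + S² (a(S) = S² + S = S + S²)
A(v, u) = 6 (A(v, u) = (-1*3)*(1 - 1*3) = -3*(1 - 3) = -3*(-2) = 6)
h = 110 (h = 6 - 1*(-104) = 6 + 104 = 110)
l(t) = 8/(-4 + 32*t) (l(t) = 8/(-4 + t*(-1*(-32))) = 8/(-4 + t*32) = 8/(-4 + 32*t))
l(h) - 1*32064 = 2/(-1 + 8*110) - 1*32064 = 2/(-1 + 880) - 32064 = 2/879 - 32064 = -28184254/879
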